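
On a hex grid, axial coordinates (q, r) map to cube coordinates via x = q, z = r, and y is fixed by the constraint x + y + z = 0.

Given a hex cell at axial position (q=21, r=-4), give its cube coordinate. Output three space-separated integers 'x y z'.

x = q = 21
z = r = -4
y = -x - z = -(21) - (-4) = -17

Answer: 21 -17 -4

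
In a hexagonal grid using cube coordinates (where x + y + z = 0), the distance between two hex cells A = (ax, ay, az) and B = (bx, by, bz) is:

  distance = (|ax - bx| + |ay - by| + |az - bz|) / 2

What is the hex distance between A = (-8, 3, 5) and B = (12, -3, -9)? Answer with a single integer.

Answer: 20

Derivation:
|ax - bx| = |-8 - 12| = 20
|ay - by| = |3 - (-3)| = 6
|az - bz| = |5 - (-9)| = 14
distance = (20 + 6 + 14) / 2 = 40 / 2 = 20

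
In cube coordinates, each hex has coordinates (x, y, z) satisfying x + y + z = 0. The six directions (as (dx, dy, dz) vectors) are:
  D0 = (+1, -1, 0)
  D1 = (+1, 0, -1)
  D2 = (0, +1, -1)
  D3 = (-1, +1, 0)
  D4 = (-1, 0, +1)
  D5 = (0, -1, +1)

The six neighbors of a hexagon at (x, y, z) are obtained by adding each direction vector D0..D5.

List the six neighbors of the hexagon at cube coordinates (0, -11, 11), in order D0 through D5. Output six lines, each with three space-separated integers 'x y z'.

Answer: 1 -12 11
1 -11 10
0 -10 10
-1 -10 11
-1 -11 12
0 -12 12

Derivation:
Center: (0, -11, 11). Add each direction:
  D0: (0, -11, 11) + (1, -1, 0) = (1, -12, 11)
  D1: (0, -11, 11) + (1, 0, -1) = (1, -11, 10)
  D2: (0, -11, 11) + (0, 1, -1) = (0, -10, 10)
  D3: (0, -11, 11) + (-1, 1, 0) = (-1, -10, 11)
  D4: (0, -11, 11) + (-1, 0, 1) = (-1, -11, 12)
  D5: (0, -11, 11) + (0, -1, 1) = (0, -12, 12)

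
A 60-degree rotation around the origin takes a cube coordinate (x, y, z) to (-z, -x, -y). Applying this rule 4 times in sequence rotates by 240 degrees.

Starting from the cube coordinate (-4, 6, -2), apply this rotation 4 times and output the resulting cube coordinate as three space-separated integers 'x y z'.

Start: (-4, 6, -2)
Step 1: (-4, 6, -2) -> (-(-2), -(-4), -(6)) = (2, 4, -6)
Step 2: (2, 4, -6) -> (-(-6), -(2), -(4)) = (6, -2, -4)
Step 3: (6, -2, -4) -> (-(-4), -(6), -(-2)) = (4, -6, 2)
Step 4: (4, -6, 2) -> (-(2), -(4), -(-6)) = (-2, -4, 6)

Answer: -2 -4 6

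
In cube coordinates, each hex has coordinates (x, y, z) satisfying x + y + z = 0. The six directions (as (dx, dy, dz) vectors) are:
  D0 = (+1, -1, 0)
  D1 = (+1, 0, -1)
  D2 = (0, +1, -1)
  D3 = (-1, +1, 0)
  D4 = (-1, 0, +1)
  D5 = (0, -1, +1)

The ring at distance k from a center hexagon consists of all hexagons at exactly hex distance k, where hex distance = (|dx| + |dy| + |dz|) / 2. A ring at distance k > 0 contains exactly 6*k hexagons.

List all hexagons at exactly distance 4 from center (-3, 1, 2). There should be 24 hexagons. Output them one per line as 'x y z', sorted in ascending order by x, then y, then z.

Walk ring at distance 4 from (-3, 1, 2):
Start at center + D4*4 = (-7, 1, 6)
  hex 0: (-7, 1, 6)
  hex 1: (-6, 0, 6)
  hex 2: (-5, -1, 6)
  hex 3: (-4, -2, 6)
  hex 4: (-3, -3, 6)
  hex 5: (-2, -3, 5)
  hex 6: (-1, -3, 4)
  hex 7: (0, -3, 3)
  hex 8: (1, -3, 2)
  hex 9: (1, -2, 1)
  hex 10: (1, -1, 0)
  hex 11: (1, 0, -1)
  hex 12: (1, 1, -2)
  hex 13: (0, 2, -2)
  hex 14: (-1, 3, -2)
  hex 15: (-2, 4, -2)
  hex 16: (-3, 5, -2)
  hex 17: (-4, 5, -1)
  hex 18: (-5, 5, 0)
  hex 19: (-6, 5, 1)
  hex 20: (-7, 5, 2)
  hex 21: (-7, 4, 3)
  hex 22: (-7, 3, 4)
  hex 23: (-7, 2, 5)
Sorted: 24 hexes.

Answer: -7 1 6
-7 2 5
-7 3 4
-7 4 3
-7 5 2
-6 0 6
-6 5 1
-5 -1 6
-5 5 0
-4 -2 6
-4 5 -1
-3 -3 6
-3 5 -2
-2 -3 5
-2 4 -2
-1 -3 4
-1 3 -2
0 -3 3
0 2 -2
1 -3 2
1 -2 1
1 -1 0
1 0 -1
1 1 -2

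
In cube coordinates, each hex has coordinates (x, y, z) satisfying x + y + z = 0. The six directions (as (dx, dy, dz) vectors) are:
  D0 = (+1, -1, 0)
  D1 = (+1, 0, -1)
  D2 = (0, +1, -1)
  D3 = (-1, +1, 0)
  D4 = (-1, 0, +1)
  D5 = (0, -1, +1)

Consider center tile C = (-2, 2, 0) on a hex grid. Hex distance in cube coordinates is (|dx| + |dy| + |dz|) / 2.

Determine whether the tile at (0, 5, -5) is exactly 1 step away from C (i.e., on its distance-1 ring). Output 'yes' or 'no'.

Answer: no

Derivation:
|px - cx| = |0 - (-2)| = 2
|py - cy| = |5 - 2| = 3
|pz - cz| = |-5 - 0| = 5
distance = (2+3+5)/2 = 10/2 = 5
radius = 1; distance != radius -> no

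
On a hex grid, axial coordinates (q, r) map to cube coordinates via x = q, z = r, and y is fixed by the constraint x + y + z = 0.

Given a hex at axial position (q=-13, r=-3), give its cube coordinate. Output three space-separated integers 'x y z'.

x = q = -13
z = r = -3
y = -x - z = -(-13) - (-3) = 16

Answer: -13 16 -3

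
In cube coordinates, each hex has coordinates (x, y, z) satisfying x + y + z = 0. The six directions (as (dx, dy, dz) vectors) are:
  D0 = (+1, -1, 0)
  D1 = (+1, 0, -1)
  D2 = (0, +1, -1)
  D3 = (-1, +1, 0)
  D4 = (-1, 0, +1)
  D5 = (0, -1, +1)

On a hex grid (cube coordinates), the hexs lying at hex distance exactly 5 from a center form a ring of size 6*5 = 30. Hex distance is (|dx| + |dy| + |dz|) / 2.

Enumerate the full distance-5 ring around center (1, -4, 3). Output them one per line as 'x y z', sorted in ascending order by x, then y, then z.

Walk ring at distance 5 from (1, -4, 3):
Start at center + D4*5 = (-4, -4, 8)
  hex 0: (-4, -4, 8)
  hex 1: (-3, -5, 8)
  hex 2: (-2, -6, 8)
  hex 3: (-1, -7, 8)
  hex 4: (0, -8, 8)
  hex 5: (1, -9, 8)
  hex 6: (2, -9, 7)
  hex 7: (3, -9, 6)
  hex 8: (4, -9, 5)
  hex 9: (5, -9, 4)
  hex 10: (6, -9, 3)
  hex 11: (6, -8, 2)
  hex 12: (6, -7, 1)
  hex 13: (6, -6, 0)
  hex 14: (6, -5, -1)
  hex 15: (6, -4, -2)
  hex 16: (5, -3, -2)
  hex 17: (4, -2, -2)
  hex 18: (3, -1, -2)
  hex 19: (2, 0, -2)
  hex 20: (1, 1, -2)
  hex 21: (0, 1, -1)
  hex 22: (-1, 1, 0)
  hex 23: (-2, 1, 1)
  hex 24: (-3, 1, 2)
  hex 25: (-4, 1, 3)
  hex 26: (-4, 0, 4)
  hex 27: (-4, -1, 5)
  hex 28: (-4, -2, 6)
  hex 29: (-4, -3, 7)
Sorted: 30 hexes.

Answer: -4 -4 8
-4 -3 7
-4 -2 6
-4 -1 5
-4 0 4
-4 1 3
-3 -5 8
-3 1 2
-2 -6 8
-2 1 1
-1 -7 8
-1 1 0
0 -8 8
0 1 -1
1 -9 8
1 1 -2
2 -9 7
2 0 -2
3 -9 6
3 -1 -2
4 -9 5
4 -2 -2
5 -9 4
5 -3 -2
6 -9 3
6 -8 2
6 -7 1
6 -6 0
6 -5 -1
6 -4 -2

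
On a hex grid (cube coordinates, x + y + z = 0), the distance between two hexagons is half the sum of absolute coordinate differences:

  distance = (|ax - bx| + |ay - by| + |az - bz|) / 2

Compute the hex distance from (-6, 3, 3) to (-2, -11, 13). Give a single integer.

|ax - bx| = |-6 - (-2)| = 4
|ay - by| = |3 - (-11)| = 14
|az - bz| = |3 - 13| = 10
distance = (4 + 14 + 10) / 2 = 28 / 2 = 14

Answer: 14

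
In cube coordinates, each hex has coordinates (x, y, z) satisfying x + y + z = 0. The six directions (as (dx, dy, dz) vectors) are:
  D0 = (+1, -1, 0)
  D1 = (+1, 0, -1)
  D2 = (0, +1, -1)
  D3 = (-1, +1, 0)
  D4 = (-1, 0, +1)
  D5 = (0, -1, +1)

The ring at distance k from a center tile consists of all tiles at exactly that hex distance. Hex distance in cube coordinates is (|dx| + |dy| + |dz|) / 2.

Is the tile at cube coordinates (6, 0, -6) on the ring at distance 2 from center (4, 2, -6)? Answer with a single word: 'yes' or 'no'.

Answer: yes

Derivation:
|px - cx| = |6 - 4| = 2
|py - cy| = |0 - 2| = 2
|pz - cz| = |-6 - (-6)| = 0
distance = (2+2+0)/2 = 4/2 = 2
radius = 2; distance == radius -> yes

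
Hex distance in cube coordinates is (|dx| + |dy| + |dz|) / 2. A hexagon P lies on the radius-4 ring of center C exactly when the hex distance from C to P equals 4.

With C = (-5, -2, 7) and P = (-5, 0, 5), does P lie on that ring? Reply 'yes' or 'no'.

Answer: no

Derivation:
|px - cx| = |-5 - (-5)| = 0
|py - cy| = |0 - (-2)| = 2
|pz - cz| = |5 - 7| = 2
distance = (0+2+2)/2 = 4/2 = 2
radius = 4; distance != radius -> no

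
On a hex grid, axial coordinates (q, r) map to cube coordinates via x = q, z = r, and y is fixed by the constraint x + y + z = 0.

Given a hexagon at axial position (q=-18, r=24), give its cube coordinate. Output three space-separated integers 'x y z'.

x = q = -18
z = r = 24
y = -x - z = -(-18) - (24) = -6

Answer: -18 -6 24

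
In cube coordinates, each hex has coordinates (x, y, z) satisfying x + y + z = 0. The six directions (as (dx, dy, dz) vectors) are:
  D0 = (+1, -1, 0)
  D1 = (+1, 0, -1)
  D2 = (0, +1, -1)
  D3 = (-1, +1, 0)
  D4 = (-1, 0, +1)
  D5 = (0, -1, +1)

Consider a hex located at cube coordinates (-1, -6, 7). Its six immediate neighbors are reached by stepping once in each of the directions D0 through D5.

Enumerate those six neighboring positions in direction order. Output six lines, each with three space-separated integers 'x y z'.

Answer: 0 -7 7
0 -6 6
-1 -5 6
-2 -5 7
-2 -6 8
-1 -7 8

Derivation:
Center: (-1, -6, 7). Add each direction:
  D0: (-1, -6, 7) + (1, -1, 0) = (0, -7, 7)
  D1: (-1, -6, 7) + (1, 0, -1) = (0, -6, 6)
  D2: (-1, -6, 7) + (0, 1, -1) = (-1, -5, 6)
  D3: (-1, -6, 7) + (-1, 1, 0) = (-2, -5, 7)
  D4: (-1, -6, 7) + (-1, 0, 1) = (-2, -6, 8)
  D5: (-1, -6, 7) + (0, -1, 1) = (-1, -7, 8)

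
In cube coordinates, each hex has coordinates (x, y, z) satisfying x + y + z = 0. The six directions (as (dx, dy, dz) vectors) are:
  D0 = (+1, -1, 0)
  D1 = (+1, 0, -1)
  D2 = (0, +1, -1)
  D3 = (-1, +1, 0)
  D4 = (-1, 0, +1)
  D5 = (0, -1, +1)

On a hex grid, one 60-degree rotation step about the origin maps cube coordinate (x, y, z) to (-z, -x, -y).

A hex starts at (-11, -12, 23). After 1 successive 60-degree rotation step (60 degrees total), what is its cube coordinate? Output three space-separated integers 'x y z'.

Start: (-11, -12, 23)
Step 1: (-11, -12, 23) -> (-(23), -(-11), -(-12)) = (-23, 11, 12)

Answer: -23 11 12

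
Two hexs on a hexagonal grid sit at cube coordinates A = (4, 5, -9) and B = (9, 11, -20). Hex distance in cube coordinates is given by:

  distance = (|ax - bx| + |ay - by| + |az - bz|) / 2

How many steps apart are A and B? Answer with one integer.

|ax - bx| = |4 - 9| = 5
|ay - by| = |5 - 11| = 6
|az - bz| = |-9 - (-20)| = 11
distance = (5 + 6 + 11) / 2 = 22 / 2 = 11

Answer: 11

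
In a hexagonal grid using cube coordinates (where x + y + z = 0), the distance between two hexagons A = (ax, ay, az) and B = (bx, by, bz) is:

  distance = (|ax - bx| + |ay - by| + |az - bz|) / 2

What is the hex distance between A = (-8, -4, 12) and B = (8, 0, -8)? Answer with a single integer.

|ax - bx| = |-8 - 8| = 16
|ay - by| = |-4 - 0| = 4
|az - bz| = |12 - (-8)| = 20
distance = (16 + 4 + 20) / 2 = 40 / 2 = 20

Answer: 20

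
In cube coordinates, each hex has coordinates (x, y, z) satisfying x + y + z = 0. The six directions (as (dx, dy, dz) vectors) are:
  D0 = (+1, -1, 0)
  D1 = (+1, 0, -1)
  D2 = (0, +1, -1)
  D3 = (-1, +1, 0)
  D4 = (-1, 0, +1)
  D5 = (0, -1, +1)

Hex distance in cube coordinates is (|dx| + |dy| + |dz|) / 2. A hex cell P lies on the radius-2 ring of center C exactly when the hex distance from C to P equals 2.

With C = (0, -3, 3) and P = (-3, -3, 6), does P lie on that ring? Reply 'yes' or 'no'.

|px - cx| = |-3 - 0| = 3
|py - cy| = |-3 - (-3)| = 0
|pz - cz| = |6 - 3| = 3
distance = (3+0+3)/2 = 6/2 = 3
radius = 2; distance != radius -> no

Answer: no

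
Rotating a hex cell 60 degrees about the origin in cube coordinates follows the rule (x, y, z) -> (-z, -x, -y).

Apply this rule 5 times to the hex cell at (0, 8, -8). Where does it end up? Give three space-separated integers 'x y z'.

Start: (0, 8, -8)
Step 1: (0, 8, -8) -> (-(-8), -(0), -(8)) = (8, 0, -8)
Step 2: (8, 0, -8) -> (-(-8), -(8), -(0)) = (8, -8, 0)
Step 3: (8, -8, 0) -> (-(0), -(8), -(-8)) = (0, -8, 8)
Step 4: (0, -8, 8) -> (-(8), -(0), -(-8)) = (-8, 0, 8)
Step 5: (-8, 0, 8) -> (-(8), -(-8), -(0)) = (-8, 8, 0)

Answer: -8 8 0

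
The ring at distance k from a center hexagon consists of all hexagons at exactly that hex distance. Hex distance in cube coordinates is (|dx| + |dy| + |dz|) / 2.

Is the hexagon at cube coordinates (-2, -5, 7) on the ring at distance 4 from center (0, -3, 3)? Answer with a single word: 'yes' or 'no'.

Answer: yes

Derivation:
|px - cx| = |-2 - 0| = 2
|py - cy| = |-5 - (-3)| = 2
|pz - cz| = |7 - 3| = 4
distance = (2+2+4)/2 = 8/2 = 4
radius = 4; distance == radius -> yes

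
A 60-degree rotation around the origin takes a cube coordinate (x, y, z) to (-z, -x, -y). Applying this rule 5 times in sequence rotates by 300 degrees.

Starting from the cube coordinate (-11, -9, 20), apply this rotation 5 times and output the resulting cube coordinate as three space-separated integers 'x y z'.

Start: (-11, -9, 20)
Step 1: (-11, -9, 20) -> (-(20), -(-11), -(-9)) = (-20, 11, 9)
Step 2: (-20, 11, 9) -> (-(9), -(-20), -(11)) = (-9, 20, -11)
Step 3: (-9, 20, -11) -> (-(-11), -(-9), -(20)) = (11, 9, -20)
Step 4: (11, 9, -20) -> (-(-20), -(11), -(9)) = (20, -11, -9)
Step 5: (20, -11, -9) -> (-(-9), -(20), -(-11)) = (9, -20, 11)

Answer: 9 -20 11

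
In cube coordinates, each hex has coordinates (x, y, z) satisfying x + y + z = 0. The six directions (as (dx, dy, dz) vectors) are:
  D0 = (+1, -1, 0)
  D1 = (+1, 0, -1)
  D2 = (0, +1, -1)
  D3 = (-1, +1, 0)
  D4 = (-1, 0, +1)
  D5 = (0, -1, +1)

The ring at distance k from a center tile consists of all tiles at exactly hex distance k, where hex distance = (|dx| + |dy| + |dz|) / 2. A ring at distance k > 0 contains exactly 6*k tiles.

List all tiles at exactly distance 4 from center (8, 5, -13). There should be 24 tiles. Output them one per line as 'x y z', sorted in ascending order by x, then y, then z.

Walk ring at distance 4 from (8, 5, -13):
Start at center + D4*4 = (4, 5, -9)
  hex 0: (4, 5, -9)
  hex 1: (5, 4, -9)
  hex 2: (6, 3, -9)
  hex 3: (7, 2, -9)
  hex 4: (8, 1, -9)
  hex 5: (9, 1, -10)
  hex 6: (10, 1, -11)
  hex 7: (11, 1, -12)
  hex 8: (12, 1, -13)
  hex 9: (12, 2, -14)
  hex 10: (12, 3, -15)
  hex 11: (12, 4, -16)
  hex 12: (12, 5, -17)
  hex 13: (11, 6, -17)
  hex 14: (10, 7, -17)
  hex 15: (9, 8, -17)
  hex 16: (8, 9, -17)
  hex 17: (7, 9, -16)
  hex 18: (6, 9, -15)
  hex 19: (5, 9, -14)
  hex 20: (4, 9, -13)
  hex 21: (4, 8, -12)
  hex 22: (4, 7, -11)
  hex 23: (4, 6, -10)
Sorted: 24 hexes.

Answer: 4 5 -9
4 6 -10
4 7 -11
4 8 -12
4 9 -13
5 4 -9
5 9 -14
6 3 -9
6 9 -15
7 2 -9
7 9 -16
8 1 -9
8 9 -17
9 1 -10
9 8 -17
10 1 -11
10 7 -17
11 1 -12
11 6 -17
12 1 -13
12 2 -14
12 3 -15
12 4 -16
12 5 -17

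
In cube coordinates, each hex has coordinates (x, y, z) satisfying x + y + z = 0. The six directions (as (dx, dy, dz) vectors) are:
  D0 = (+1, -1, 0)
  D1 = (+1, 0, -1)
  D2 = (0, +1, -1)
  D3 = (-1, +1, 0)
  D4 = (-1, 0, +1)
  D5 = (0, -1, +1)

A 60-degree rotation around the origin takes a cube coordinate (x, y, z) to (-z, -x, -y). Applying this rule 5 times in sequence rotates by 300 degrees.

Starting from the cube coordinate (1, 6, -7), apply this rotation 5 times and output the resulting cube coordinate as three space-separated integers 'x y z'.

Answer: -6 7 -1

Derivation:
Start: (1, 6, -7)
Step 1: (1, 6, -7) -> (-(-7), -(1), -(6)) = (7, -1, -6)
Step 2: (7, -1, -6) -> (-(-6), -(7), -(-1)) = (6, -7, 1)
Step 3: (6, -7, 1) -> (-(1), -(6), -(-7)) = (-1, -6, 7)
Step 4: (-1, -6, 7) -> (-(7), -(-1), -(-6)) = (-7, 1, 6)
Step 5: (-7, 1, 6) -> (-(6), -(-7), -(1)) = (-6, 7, -1)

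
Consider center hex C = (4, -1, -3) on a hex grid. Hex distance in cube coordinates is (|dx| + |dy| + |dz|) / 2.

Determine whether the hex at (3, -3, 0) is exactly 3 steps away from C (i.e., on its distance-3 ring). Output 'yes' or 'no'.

Answer: yes

Derivation:
|px - cx| = |3 - 4| = 1
|py - cy| = |-3 - (-1)| = 2
|pz - cz| = |0 - (-3)| = 3
distance = (1+2+3)/2 = 6/2 = 3
radius = 3; distance == radius -> yes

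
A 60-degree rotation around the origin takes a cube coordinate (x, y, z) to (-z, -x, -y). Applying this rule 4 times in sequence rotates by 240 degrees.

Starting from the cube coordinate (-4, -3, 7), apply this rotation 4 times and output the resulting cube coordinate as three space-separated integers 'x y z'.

Answer: 7 -4 -3

Derivation:
Start: (-4, -3, 7)
Step 1: (-4, -3, 7) -> (-(7), -(-4), -(-3)) = (-7, 4, 3)
Step 2: (-7, 4, 3) -> (-(3), -(-7), -(4)) = (-3, 7, -4)
Step 3: (-3, 7, -4) -> (-(-4), -(-3), -(7)) = (4, 3, -7)
Step 4: (4, 3, -7) -> (-(-7), -(4), -(3)) = (7, -4, -3)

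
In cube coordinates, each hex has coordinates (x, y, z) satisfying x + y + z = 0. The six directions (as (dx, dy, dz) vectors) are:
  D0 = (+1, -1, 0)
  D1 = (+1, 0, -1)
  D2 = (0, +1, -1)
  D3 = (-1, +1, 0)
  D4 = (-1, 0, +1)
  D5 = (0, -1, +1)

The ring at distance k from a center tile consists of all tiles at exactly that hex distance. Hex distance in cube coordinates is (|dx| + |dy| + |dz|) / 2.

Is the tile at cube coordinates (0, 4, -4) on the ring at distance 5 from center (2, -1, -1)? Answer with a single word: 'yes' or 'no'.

Answer: yes

Derivation:
|px - cx| = |0 - 2| = 2
|py - cy| = |4 - (-1)| = 5
|pz - cz| = |-4 - (-1)| = 3
distance = (2+5+3)/2 = 10/2 = 5
radius = 5; distance == radius -> yes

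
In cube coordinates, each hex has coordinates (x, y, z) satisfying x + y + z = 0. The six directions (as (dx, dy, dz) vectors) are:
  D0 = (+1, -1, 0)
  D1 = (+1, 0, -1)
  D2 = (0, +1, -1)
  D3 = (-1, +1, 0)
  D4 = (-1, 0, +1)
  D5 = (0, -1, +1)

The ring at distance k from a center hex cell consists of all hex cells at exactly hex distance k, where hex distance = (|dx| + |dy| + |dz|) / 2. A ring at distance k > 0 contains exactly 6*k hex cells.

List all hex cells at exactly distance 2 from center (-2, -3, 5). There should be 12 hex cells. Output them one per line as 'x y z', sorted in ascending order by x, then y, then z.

Answer: -4 -3 7
-4 -2 6
-4 -1 5
-3 -4 7
-3 -1 4
-2 -5 7
-2 -1 3
-1 -5 6
-1 -2 3
0 -5 5
0 -4 4
0 -3 3

Derivation:
Walk ring at distance 2 from (-2, -3, 5):
Start at center + D4*2 = (-4, -3, 7)
  hex 0: (-4, -3, 7)
  hex 1: (-3, -4, 7)
  hex 2: (-2, -5, 7)
  hex 3: (-1, -5, 6)
  hex 4: (0, -5, 5)
  hex 5: (0, -4, 4)
  hex 6: (0, -3, 3)
  hex 7: (-1, -2, 3)
  hex 8: (-2, -1, 3)
  hex 9: (-3, -1, 4)
  hex 10: (-4, -1, 5)
  hex 11: (-4, -2, 6)
Sorted: 12 hexes.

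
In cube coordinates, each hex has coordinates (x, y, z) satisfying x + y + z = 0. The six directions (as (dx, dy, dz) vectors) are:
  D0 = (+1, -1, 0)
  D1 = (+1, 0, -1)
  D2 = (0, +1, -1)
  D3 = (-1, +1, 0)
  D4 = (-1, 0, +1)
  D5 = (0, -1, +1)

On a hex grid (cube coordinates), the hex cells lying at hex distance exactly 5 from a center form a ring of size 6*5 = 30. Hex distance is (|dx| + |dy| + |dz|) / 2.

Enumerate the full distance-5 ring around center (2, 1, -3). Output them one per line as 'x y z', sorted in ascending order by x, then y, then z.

Answer: -3 1 2
-3 2 1
-3 3 0
-3 4 -1
-3 5 -2
-3 6 -3
-2 0 2
-2 6 -4
-1 -1 2
-1 6 -5
0 -2 2
0 6 -6
1 -3 2
1 6 -7
2 -4 2
2 6 -8
3 -4 1
3 5 -8
4 -4 0
4 4 -8
5 -4 -1
5 3 -8
6 -4 -2
6 2 -8
7 -4 -3
7 -3 -4
7 -2 -5
7 -1 -6
7 0 -7
7 1 -8

Derivation:
Walk ring at distance 5 from (2, 1, -3):
Start at center + D4*5 = (-3, 1, 2)
  hex 0: (-3, 1, 2)
  hex 1: (-2, 0, 2)
  hex 2: (-1, -1, 2)
  hex 3: (0, -2, 2)
  hex 4: (1, -3, 2)
  hex 5: (2, -4, 2)
  hex 6: (3, -4, 1)
  hex 7: (4, -4, 0)
  hex 8: (5, -4, -1)
  hex 9: (6, -4, -2)
  hex 10: (7, -4, -3)
  hex 11: (7, -3, -4)
  hex 12: (7, -2, -5)
  hex 13: (7, -1, -6)
  hex 14: (7, 0, -7)
  hex 15: (7, 1, -8)
  hex 16: (6, 2, -8)
  hex 17: (5, 3, -8)
  hex 18: (4, 4, -8)
  hex 19: (3, 5, -8)
  hex 20: (2, 6, -8)
  hex 21: (1, 6, -7)
  hex 22: (0, 6, -6)
  hex 23: (-1, 6, -5)
  hex 24: (-2, 6, -4)
  hex 25: (-3, 6, -3)
  hex 26: (-3, 5, -2)
  hex 27: (-3, 4, -1)
  hex 28: (-3, 3, 0)
  hex 29: (-3, 2, 1)
Sorted: 30 hexes.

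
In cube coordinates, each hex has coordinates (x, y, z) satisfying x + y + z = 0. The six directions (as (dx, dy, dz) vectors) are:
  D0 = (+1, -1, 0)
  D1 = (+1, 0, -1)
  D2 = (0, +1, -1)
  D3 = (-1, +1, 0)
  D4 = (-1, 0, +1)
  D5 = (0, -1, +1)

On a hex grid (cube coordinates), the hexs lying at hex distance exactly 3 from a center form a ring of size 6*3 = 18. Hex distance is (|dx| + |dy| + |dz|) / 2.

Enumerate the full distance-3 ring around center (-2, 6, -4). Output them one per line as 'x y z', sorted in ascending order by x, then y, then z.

Answer: -5 6 -1
-5 7 -2
-5 8 -3
-5 9 -4
-4 5 -1
-4 9 -5
-3 4 -1
-3 9 -6
-2 3 -1
-2 9 -7
-1 3 -2
-1 8 -7
0 3 -3
0 7 -7
1 3 -4
1 4 -5
1 5 -6
1 6 -7

Derivation:
Walk ring at distance 3 from (-2, 6, -4):
Start at center + D4*3 = (-5, 6, -1)
  hex 0: (-5, 6, -1)
  hex 1: (-4, 5, -1)
  hex 2: (-3, 4, -1)
  hex 3: (-2, 3, -1)
  hex 4: (-1, 3, -2)
  hex 5: (0, 3, -3)
  hex 6: (1, 3, -4)
  hex 7: (1, 4, -5)
  hex 8: (1, 5, -6)
  hex 9: (1, 6, -7)
  hex 10: (0, 7, -7)
  hex 11: (-1, 8, -7)
  hex 12: (-2, 9, -7)
  hex 13: (-3, 9, -6)
  hex 14: (-4, 9, -5)
  hex 15: (-5, 9, -4)
  hex 16: (-5, 8, -3)
  hex 17: (-5, 7, -2)
Sorted: 18 hexes.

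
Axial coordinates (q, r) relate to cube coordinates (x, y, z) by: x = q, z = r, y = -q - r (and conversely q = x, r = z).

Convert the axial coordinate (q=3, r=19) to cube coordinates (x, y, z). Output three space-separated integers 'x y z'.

x = q = 3
z = r = 19
y = -x - z = -(3) - (19) = -22

Answer: 3 -22 19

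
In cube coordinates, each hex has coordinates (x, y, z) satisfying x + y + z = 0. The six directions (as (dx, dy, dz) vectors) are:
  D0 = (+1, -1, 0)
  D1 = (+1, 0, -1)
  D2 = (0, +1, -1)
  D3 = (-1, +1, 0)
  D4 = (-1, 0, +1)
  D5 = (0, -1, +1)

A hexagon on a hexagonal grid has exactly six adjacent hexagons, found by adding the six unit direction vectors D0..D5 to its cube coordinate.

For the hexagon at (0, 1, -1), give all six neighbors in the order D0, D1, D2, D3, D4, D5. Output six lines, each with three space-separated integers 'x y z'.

Center: (0, 1, -1). Add each direction:
  D0: (0, 1, -1) + (1, -1, 0) = (1, 0, -1)
  D1: (0, 1, -1) + (1, 0, -1) = (1, 1, -2)
  D2: (0, 1, -1) + (0, 1, -1) = (0, 2, -2)
  D3: (0, 1, -1) + (-1, 1, 0) = (-1, 2, -1)
  D4: (0, 1, -1) + (-1, 0, 1) = (-1, 1, 0)
  D5: (0, 1, -1) + (0, -1, 1) = (0, 0, 0)

Answer: 1 0 -1
1 1 -2
0 2 -2
-1 2 -1
-1 1 0
0 0 0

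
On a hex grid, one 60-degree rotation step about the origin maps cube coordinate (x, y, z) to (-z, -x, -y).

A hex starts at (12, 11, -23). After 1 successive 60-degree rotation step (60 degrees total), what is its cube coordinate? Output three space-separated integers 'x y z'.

Start: (12, 11, -23)
Step 1: (12, 11, -23) -> (-(-23), -(12), -(11)) = (23, -12, -11)

Answer: 23 -12 -11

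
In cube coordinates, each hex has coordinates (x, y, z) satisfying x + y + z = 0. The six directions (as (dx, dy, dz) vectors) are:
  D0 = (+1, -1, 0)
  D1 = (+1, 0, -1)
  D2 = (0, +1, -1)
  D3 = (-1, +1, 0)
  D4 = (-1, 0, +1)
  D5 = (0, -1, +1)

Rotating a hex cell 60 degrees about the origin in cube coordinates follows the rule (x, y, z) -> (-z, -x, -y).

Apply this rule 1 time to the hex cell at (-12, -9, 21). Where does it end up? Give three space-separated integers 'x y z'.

Start: (-12, -9, 21)
Step 1: (-12, -9, 21) -> (-(21), -(-12), -(-9)) = (-21, 12, 9)

Answer: -21 12 9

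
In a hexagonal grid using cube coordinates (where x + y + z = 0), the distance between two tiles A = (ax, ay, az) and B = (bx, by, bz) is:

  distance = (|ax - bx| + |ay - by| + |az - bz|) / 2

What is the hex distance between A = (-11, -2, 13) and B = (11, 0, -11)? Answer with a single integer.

Answer: 24

Derivation:
|ax - bx| = |-11 - 11| = 22
|ay - by| = |-2 - 0| = 2
|az - bz| = |13 - (-11)| = 24
distance = (22 + 2 + 24) / 2 = 48 / 2 = 24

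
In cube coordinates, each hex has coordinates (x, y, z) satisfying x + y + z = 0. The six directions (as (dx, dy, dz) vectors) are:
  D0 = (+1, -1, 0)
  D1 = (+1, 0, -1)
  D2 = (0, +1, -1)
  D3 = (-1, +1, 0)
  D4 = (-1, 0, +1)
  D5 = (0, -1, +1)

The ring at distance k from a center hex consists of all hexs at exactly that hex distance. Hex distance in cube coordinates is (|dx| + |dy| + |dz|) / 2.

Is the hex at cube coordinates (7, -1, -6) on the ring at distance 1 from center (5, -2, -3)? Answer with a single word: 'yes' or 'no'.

Answer: no

Derivation:
|px - cx| = |7 - 5| = 2
|py - cy| = |-1 - (-2)| = 1
|pz - cz| = |-6 - (-3)| = 3
distance = (2+1+3)/2 = 6/2 = 3
radius = 1; distance != radius -> no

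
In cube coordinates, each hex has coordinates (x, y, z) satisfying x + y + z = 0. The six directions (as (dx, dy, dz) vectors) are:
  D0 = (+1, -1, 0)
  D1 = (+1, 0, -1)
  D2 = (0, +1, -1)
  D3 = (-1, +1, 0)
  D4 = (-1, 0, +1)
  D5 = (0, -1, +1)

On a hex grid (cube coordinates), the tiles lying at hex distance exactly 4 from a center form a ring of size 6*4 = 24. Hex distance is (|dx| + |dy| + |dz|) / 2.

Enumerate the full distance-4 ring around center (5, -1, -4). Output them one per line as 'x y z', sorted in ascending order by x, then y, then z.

Answer: 1 -1 0
1 0 -1
1 1 -2
1 2 -3
1 3 -4
2 -2 0
2 3 -5
3 -3 0
3 3 -6
4 -4 0
4 3 -7
5 -5 0
5 3 -8
6 -5 -1
6 2 -8
7 -5 -2
7 1 -8
8 -5 -3
8 0 -8
9 -5 -4
9 -4 -5
9 -3 -6
9 -2 -7
9 -1 -8

Derivation:
Walk ring at distance 4 from (5, -1, -4):
Start at center + D4*4 = (1, -1, 0)
  hex 0: (1, -1, 0)
  hex 1: (2, -2, 0)
  hex 2: (3, -3, 0)
  hex 3: (4, -4, 0)
  hex 4: (5, -5, 0)
  hex 5: (6, -5, -1)
  hex 6: (7, -5, -2)
  hex 7: (8, -5, -3)
  hex 8: (9, -5, -4)
  hex 9: (9, -4, -5)
  hex 10: (9, -3, -6)
  hex 11: (9, -2, -7)
  hex 12: (9, -1, -8)
  hex 13: (8, 0, -8)
  hex 14: (7, 1, -8)
  hex 15: (6, 2, -8)
  hex 16: (5, 3, -8)
  hex 17: (4, 3, -7)
  hex 18: (3, 3, -6)
  hex 19: (2, 3, -5)
  hex 20: (1, 3, -4)
  hex 21: (1, 2, -3)
  hex 22: (1, 1, -2)
  hex 23: (1, 0, -1)
Sorted: 24 hexes.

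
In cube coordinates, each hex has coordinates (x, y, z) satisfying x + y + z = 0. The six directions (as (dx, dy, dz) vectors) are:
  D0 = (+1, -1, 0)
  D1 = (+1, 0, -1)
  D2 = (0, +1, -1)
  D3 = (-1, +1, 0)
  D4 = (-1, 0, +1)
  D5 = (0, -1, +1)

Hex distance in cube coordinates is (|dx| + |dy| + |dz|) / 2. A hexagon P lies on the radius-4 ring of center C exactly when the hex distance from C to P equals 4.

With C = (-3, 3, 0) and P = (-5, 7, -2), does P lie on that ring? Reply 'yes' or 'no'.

Answer: yes

Derivation:
|px - cx| = |-5 - (-3)| = 2
|py - cy| = |7 - 3| = 4
|pz - cz| = |-2 - 0| = 2
distance = (2+4+2)/2 = 8/2 = 4
radius = 4; distance == radius -> yes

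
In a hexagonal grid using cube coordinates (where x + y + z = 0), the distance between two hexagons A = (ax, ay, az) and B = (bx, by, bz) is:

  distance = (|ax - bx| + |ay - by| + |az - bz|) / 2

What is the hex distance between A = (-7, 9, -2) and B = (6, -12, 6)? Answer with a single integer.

Answer: 21

Derivation:
|ax - bx| = |-7 - 6| = 13
|ay - by| = |9 - (-12)| = 21
|az - bz| = |-2 - 6| = 8
distance = (13 + 21 + 8) / 2 = 42 / 2 = 21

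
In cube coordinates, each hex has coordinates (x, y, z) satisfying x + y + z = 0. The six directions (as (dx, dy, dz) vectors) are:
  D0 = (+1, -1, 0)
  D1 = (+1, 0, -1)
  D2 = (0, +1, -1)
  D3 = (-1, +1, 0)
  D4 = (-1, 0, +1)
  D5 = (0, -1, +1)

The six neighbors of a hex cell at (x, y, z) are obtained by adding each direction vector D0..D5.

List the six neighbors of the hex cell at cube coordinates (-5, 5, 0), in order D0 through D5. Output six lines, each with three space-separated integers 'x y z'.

Answer: -4 4 0
-4 5 -1
-5 6 -1
-6 6 0
-6 5 1
-5 4 1

Derivation:
Center: (-5, 5, 0). Add each direction:
  D0: (-5, 5, 0) + (1, -1, 0) = (-4, 4, 0)
  D1: (-5, 5, 0) + (1, 0, -1) = (-4, 5, -1)
  D2: (-5, 5, 0) + (0, 1, -1) = (-5, 6, -1)
  D3: (-5, 5, 0) + (-1, 1, 0) = (-6, 6, 0)
  D4: (-5, 5, 0) + (-1, 0, 1) = (-6, 5, 1)
  D5: (-5, 5, 0) + (0, -1, 1) = (-5, 4, 1)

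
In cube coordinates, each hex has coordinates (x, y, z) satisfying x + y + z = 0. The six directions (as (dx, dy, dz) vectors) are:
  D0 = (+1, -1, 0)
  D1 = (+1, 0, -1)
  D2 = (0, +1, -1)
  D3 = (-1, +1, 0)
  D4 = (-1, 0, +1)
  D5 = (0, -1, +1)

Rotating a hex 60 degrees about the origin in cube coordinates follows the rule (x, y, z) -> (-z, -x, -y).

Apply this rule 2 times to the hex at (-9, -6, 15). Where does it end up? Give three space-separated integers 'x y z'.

Answer: -6 15 -9

Derivation:
Start: (-9, -6, 15)
Step 1: (-9, -6, 15) -> (-(15), -(-9), -(-6)) = (-15, 9, 6)
Step 2: (-15, 9, 6) -> (-(6), -(-15), -(9)) = (-6, 15, -9)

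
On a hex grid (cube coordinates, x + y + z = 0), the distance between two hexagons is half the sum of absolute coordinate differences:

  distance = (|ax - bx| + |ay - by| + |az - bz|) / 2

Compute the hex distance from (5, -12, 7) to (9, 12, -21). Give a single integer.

Answer: 28

Derivation:
|ax - bx| = |5 - 9| = 4
|ay - by| = |-12 - 12| = 24
|az - bz| = |7 - (-21)| = 28
distance = (4 + 24 + 28) / 2 = 56 / 2 = 28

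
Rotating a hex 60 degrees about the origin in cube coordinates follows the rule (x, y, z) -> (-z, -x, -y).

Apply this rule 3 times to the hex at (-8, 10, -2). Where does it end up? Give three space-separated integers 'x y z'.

Start: (-8, 10, -2)
Step 1: (-8, 10, -2) -> (-(-2), -(-8), -(10)) = (2, 8, -10)
Step 2: (2, 8, -10) -> (-(-10), -(2), -(8)) = (10, -2, -8)
Step 3: (10, -2, -8) -> (-(-8), -(10), -(-2)) = (8, -10, 2)

Answer: 8 -10 2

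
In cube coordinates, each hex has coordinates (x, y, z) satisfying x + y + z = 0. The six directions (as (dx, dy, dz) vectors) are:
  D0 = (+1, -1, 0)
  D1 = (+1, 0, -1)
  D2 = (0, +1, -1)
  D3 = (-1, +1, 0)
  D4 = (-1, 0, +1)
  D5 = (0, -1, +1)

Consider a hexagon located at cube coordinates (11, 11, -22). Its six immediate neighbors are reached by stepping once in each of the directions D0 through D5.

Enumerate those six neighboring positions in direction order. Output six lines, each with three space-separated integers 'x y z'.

Center: (11, 11, -22). Add each direction:
  D0: (11, 11, -22) + (1, -1, 0) = (12, 10, -22)
  D1: (11, 11, -22) + (1, 0, -1) = (12, 11, -23)
  D2: (11, 11, -22) + (0, 1, -1) = (11, 12, -23)
  D3: (11, 11, -22) + (-1, 1, 0) = (10, 12, -22)
  D4: (11, 11, -22) + (-1, 0, 1) = (10, 11, -21)
  D5: (11, 11, -22) + (0, -1, 1) = (11, 10, -21)

Answer: 12 10 -22
12 11 -23
11 12 -23
10 12 -22
10 11 -21
11 10 -21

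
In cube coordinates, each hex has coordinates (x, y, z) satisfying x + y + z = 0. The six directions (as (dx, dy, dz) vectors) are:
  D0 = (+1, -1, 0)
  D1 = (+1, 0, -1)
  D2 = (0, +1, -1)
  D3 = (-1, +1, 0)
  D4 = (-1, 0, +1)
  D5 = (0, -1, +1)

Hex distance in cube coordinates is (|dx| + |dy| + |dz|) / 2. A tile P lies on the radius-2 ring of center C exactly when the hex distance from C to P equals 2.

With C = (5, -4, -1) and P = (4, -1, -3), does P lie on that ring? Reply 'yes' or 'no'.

|px - cx| = |4 - 5| = 1
|py - cy| = |-1 - (-4)| = 3
|pz - cz| = |-3 - (-1)| = 2
distance = (1+3+2)/2 = 6/2 = 3
radius = 2; distance != radius -> no

Answer: no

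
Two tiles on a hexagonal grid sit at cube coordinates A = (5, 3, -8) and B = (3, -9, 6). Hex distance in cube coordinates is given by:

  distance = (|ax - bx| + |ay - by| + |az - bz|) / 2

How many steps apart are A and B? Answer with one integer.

Answer: 14

Derivation:
|ax - bx| = |5 - 3| = 2
|ay - by| = |3 - (-9)| = 12
|az - bz| = |-8 - 6| = 14
distance = (2 + 12 + 14) / 2 = 28 / 2 = 14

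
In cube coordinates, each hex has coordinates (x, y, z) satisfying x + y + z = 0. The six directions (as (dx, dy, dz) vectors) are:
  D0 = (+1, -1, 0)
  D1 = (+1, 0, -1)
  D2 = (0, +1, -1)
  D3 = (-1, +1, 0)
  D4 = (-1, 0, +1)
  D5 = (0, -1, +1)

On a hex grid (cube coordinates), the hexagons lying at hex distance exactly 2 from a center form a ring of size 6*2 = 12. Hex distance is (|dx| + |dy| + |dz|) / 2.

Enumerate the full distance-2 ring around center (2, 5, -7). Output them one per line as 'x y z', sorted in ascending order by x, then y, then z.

Walk ring at distance 2 from (2, 5, -7):
Start at center + D4*2 = (0, 5, -5)
  hex 0: (0, 5, -5)
  hex 1: (1, 4, -5)
  hex 2: (2, 3, -5)
  hex 3: (3, 3, -6)
  hex 4: (4, 3, -7)
  hex 5: (4, 4, -8)
  hex 6: (4, 5, -9)
  hex 7: (3, 6, -9)
  hex 8: (2, 7, -9)
  hex 9: (1, 7, -8)
  hex 10: (0, 7, -7)
  hex 11: (0, 6, -6)
Sorted: 12 hexes.

Answer: 0 5 -5
0 6 -6
0 7 -7
1 4 -5
1 7 -8
2 3 -5
2 7 -9
3 3 -6
3 6 -9
4 3 -7
4 4 -8
4 5 -9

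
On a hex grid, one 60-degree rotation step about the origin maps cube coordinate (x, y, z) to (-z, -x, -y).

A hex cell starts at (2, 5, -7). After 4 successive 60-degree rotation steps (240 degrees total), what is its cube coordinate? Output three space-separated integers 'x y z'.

Answer: -7 2 5

Derivation:
Start: (2, 5, -7)
Step 1: (2, 5, -7) -> (-(-7), -(2), -(5)) = (7, -2, -5)
Step 2: (7, -2, -5) -> (-(-5), -(7), -(-2)) = (5, -7, 2)
Step 3: (5, -7, 2) -> (-(2), -(5), -(-7)) = (-2, -5, 7)
Step 4: (-2, -5, 7) -> (-(7), -(-2), -(-5)) = (-7, 2, 5)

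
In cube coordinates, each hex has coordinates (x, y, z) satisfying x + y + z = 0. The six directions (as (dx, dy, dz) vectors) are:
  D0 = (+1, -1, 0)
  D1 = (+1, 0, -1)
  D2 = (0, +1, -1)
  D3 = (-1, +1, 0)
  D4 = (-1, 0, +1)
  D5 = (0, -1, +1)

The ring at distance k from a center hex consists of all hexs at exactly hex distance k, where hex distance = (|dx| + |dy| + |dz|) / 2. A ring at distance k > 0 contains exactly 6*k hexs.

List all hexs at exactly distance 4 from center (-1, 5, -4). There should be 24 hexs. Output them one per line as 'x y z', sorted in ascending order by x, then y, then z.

Answer: -5 5 0
-5 6 -1
-5 7 -2
-5 8 -3
-5 9 -4
-4 4 0
-4 9 -5
-3 3 0
-3 9 -6
-2 2 0
-2 9 -7
-1 1 0
-1 9 -8
0 1 -1
0 8 -8
1 1 -2
1 7 -8
2 1 -3
2 6 -8
3 1 -4
3 2 -5
3 3 -6
3 4 -7
3 5 -8

Derivation:
Walk ring at distance 4 from (-1, 5, -4):
Start at center + D4*4 = (-5, 5, 0)
  hex 0: (-5, 5, 0)
  hex 1: (-4, 4, 0)
  hex 2: (-3, 3, 0)
  hex 3: (-2, 2, 0)
  hex 4: (-1, 1, 0)
  hex 5: (0, 1, -1)
  hex 6: (1, 1, -2)
  hex 7: (2, 1, -3)
  hex 8: (3, 1, -4)
  hex 9: (3, 2, -5)
  hex 10: (3, 3, -6)
  hex 11: (3, 4, -7)
  hex 12: (3, 5, -8)
  hex 13: (2, 6, -8)
  hex 14: (1, 7, -8)
  hex 15: (0, 8, -8)
  hex 16: (-1, 9, -8)
  hex 17: (-2, 9, -7)
  hex 18: (-3, 9, -6)
  hex 19: (-4, 9, -5)
  hex 20: (-5, 9, -4)
  hex 21: (-5, 8, -3)
  hex 22: (-5, 7, -2)
  hex 23: (-5, 6, -1)
Sorted: 24 hexes.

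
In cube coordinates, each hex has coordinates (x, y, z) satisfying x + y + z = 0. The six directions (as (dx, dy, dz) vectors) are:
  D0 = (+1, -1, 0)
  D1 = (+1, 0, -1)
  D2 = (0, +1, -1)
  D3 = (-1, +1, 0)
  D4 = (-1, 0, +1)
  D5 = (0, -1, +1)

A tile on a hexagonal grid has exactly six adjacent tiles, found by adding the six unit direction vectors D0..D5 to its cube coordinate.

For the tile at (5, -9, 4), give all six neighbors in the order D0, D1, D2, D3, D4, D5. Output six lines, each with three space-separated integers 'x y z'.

Center: (5, -9, 4). Add each direction:
  D0: (5, -9, 4) + (1, -1, 0) = (6, -10, 4)
  D1: (5, -9, 4) + (1, 0, -1) = (6, -9, 3)
  D2: (5, -9, 4) + (0, 1, -1) = (5, -8, 3)
  D3: (5, -9, 4) + (-1, 1, 0) = (4, -8, 4)
  D4: (5, -9, 4) + (-1, 0, 1) = (4, -9, 5)
  D5: (5, -9, 4) + (0, -1, 1) = (5, -10, 5)

Answer: 6 -10 4
6 -9 3
5 -8 3
4 -8 4
4 -9 5
5 -10 5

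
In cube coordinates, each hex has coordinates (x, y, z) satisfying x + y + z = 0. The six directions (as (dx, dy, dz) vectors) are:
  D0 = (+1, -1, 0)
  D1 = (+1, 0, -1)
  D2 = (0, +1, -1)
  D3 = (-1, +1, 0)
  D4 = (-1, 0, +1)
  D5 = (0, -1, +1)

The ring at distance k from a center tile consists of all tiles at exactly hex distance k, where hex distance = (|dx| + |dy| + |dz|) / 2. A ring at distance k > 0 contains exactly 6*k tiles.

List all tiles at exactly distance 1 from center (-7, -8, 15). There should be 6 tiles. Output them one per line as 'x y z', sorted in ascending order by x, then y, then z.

Walk ring at distance 1 from (-7, -8, 15):
Start at center + D4*1 = (-8, -8, 16)
  hex 0: (-8, -8, 16)
  hex 1: (-7, -9, 16)
  hex 2: (-6, -9, 15)
  hex 3: (-6, -8, 14)
  hex 4: (-7, -7, 14)
  hex 5: (-8, -7, 15)
Sorted: 6 hexes.

Answer: -8 -8 16
-8 -7 15
-7 -9 16
-7 -7 14
-6 -9 15
-6 -8 14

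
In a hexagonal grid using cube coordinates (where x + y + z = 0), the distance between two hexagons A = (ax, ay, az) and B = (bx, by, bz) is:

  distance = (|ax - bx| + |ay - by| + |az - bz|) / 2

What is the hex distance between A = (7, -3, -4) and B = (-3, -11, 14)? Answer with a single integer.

|ax - bx| = |7 - (-3)| = 10
|ay - by| = |-3 - (-11)| = 8
|az - bz| = |-4 - 14| = 18
distance = (10 + 8 + 18) / 2 = 36 / 2 = 18

Answer: 18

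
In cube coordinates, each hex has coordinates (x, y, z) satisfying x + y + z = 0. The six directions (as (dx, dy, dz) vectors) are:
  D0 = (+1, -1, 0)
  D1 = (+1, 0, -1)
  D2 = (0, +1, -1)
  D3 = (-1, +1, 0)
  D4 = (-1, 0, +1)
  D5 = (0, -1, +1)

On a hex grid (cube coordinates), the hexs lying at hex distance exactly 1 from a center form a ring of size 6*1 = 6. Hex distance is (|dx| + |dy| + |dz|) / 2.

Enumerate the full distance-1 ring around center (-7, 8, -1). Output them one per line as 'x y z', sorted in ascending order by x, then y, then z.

Walk ring at distance 1 from (-7, 8, -1):
Start at center + D4*1 = (-8, 8, 0)
  hex 0: (-8, 8, 0)
  hex 1: (-7, 7, 0)
  hex 2: (-6, 7, -1)
  hex 3: (-6, 8, -2)
  hex 4: (-7, 9, -2)
  hex 5: (-8, 9, -1)
Sorted: 6 hexes.

Answer: -8 8 0
-8 9 -1
-7 7 0
-7 9 -2
-6 7 -1
-6 8 -2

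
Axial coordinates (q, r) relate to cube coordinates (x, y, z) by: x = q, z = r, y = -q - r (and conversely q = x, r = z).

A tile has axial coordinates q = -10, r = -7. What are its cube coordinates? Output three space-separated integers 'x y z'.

x = q = -10
z = r = -7
y = -x - z = -(-10) - (-7) = 17

Answer: -10 17 -7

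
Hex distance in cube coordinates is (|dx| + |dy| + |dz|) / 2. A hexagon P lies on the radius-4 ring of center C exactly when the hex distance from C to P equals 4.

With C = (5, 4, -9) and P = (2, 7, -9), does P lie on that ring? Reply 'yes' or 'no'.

Answer: no

Derivation:
|px - cx| = |2 - 5| = 3
|py - cy| = |7 - 4| = 3
|pz - cz| = |-9 - (-9)| = 0
distance = (3+3+0)/2 = 6/2 = 3
radius = 4; distance != radius -> no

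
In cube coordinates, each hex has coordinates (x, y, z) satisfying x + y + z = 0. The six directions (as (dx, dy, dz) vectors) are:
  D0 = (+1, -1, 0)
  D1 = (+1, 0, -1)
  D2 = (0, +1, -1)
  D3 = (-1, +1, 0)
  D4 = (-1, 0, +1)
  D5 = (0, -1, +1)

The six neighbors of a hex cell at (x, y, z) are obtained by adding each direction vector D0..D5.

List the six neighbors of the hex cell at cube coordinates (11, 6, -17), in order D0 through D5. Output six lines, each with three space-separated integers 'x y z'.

Center: (11, 6, -17). Add each direction:
  D0: (11, 6, -17) + (1, -1, 0) = (12, 5, -17)
  D1: (11, 6, -17) + (1, 0, -1) = (12, 6, -18)
  D2: (11, 6, -17) + (0, 1, -1) = (11, 7, -18)
  D3: (11, 6, -17) + (-1, 1, 0) = (10, 7, -17)
  D4: (11, 6, -17) + (-1, 0, 1) = (10, 6, -16)
  D5: (11, 6, -17) + (0, -1, 1) = (11, 5, -16)

Answer: 12 5 -17
12 6 -18
11 7 -18
10 7 -17
10 6 -16
11 5 -16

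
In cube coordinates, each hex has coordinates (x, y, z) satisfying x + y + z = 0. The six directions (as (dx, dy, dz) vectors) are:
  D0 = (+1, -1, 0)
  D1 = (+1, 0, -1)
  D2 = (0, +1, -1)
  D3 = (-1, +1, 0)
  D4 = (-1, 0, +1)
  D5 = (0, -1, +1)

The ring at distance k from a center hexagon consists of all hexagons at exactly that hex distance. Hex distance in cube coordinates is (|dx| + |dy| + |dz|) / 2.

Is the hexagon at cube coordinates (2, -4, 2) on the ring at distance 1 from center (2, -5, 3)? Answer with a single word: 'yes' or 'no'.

Answer: yes

Derivation:
|px - cx| = |2 - 2| = 0
|py - cy| = |-4 - (-5)| = 1
|pz - cz| = |2 - 3| = 1
distance = (0+1+1)/2 = 2/2 = 1
radius = 1; distance == radius -> yes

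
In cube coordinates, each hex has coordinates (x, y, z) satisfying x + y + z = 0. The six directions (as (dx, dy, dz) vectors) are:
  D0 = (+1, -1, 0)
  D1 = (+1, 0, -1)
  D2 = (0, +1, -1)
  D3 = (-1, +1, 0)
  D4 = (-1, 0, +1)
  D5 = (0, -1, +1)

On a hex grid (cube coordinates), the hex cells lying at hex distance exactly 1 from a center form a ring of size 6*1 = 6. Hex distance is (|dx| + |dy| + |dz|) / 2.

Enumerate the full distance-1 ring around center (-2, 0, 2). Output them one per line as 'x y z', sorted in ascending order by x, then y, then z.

Walk ring at distance 1 from (-2, 0, 2):
Start at center + D4*1 = (-3, 0, 3)
  hex 0: (-3, 0, 3)
  hex 1: (-2, -1, 3)
  hex 2: (-1, -1, 2)
  hex 3: (-1, 0, 1)
  hex 4: (-2, 1, 1)
  hex 5: (-3, 1, 2)
Sorted: 6 hexes.

Answer: -3 0 3
-3 1 2
-2 -1 3
-2 1 1
-1 -1 2
-1 0 1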